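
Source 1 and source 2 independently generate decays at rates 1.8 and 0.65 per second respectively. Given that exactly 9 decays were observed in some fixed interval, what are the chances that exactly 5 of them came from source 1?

0.1336

Given the total, each event is independently from source 1 with probability p = λ_1/(λ_1+λ_2) = 1.8/2.45 ≈ 0.7347.
So K ~ Binomial(9, 1.8/2.45): P(K = 5) = C(9,5) · (1.8/2.45)^5 · (0.65/2.45)^4 ≈ 0.1336.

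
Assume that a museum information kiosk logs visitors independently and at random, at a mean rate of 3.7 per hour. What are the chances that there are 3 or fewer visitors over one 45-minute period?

0.6975

Over the interval, μ = 3.7 × 0.75 = 2.775 (a 45-minute period = 0.75 hours).
P(N ≤ 3) = Σ_{j=0}^{3} e^(−μ) μ^j/j! ≈ 0.6975.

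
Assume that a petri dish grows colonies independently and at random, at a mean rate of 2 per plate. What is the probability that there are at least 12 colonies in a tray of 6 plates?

0.5384

Over the interval, μ = 2 × 6 = 12 (a tray of 6 plates = 6 plates).
P(N ≥ 12) = 1 − P(N ≤ 11) = 1 − Σ_{j=0}^{11} e^(−μ) μ^j/j! ≈ 0.5384.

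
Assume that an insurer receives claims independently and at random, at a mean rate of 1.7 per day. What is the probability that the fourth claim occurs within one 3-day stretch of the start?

0.7487

Over the interval, μ = 1.7 × 3 = 5.1 (a 3-day stretch = 3 days).
The fourth arrival falls in the interval iff at least 4 events occur there: P(S_4 ≤ t) = P(N ≥ 4) = 1 − P(N ≤ 3) ≈ 0.7487.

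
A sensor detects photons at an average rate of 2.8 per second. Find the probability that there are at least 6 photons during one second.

With mean μ = 2.8 per second,
P(N ≥ 6) = 1 − P(N ≤ 5) = 1 − Σ_{j=0}^{5} e^(−μ) μ^j/j! ≈ 0.0651.

0.0651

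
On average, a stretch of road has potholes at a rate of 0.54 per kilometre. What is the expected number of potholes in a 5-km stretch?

2.7

E[N] = λt = 0.54 × 5 = 2.7 (a 5-km stretch = 5 kilometres).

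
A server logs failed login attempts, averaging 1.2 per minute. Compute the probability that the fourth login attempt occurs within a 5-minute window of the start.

0.8488

Over the interval, μ = 1.2 × 5 = 6 (a 5-minute window = 5 minutes).
The fourth arrival falls in the interval iff at least 4 events occur there: P(S_4 ≤ t) = P(N ≥ 4) = 1 − P(N ≤ 3) ≈ 0.8488.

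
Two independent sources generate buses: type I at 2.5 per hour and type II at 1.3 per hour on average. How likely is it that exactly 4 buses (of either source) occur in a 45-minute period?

0.1590

Independent Poisson processes superpose: combined rate λ = 2.5 + 1.3 = 3.8 per hour.
Over the interval, μ = 3.8 × 0.75 = 2.85 (a 45-minute period = 0.75 hours).
P(N = 4) = e^(−2.85) · 2.85^4/4! ≈ 0.1590.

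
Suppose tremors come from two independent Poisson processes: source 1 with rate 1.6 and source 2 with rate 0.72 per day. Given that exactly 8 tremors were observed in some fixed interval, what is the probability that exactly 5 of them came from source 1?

Given the total, each event is independently from source 1 with probability p = λ_1/(λ_1+λ_2) = 1.6/2.32 ≈ 0.6897.
So K ~ Binomial(8, 1.6/2.32): P(K = 5) = C(8,5) · (1.6/2.32)^5 · (0.72/2.32)^3 ≈ 0.2611.

0.2611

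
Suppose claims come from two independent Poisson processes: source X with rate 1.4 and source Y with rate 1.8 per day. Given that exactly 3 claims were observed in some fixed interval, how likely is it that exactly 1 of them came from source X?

Given the total, each event is independently from source X with probability p = λ_X/(λ_X+λ_Y) = 1.4/3.2 = 0.4375.
So K ~ Binomial(3, 1.4/3.2): P(K = 1) = C(3,1) · (1.4/3.2)^1 · (1.8/3.2)^2 ≈ 0.4153.

0.4153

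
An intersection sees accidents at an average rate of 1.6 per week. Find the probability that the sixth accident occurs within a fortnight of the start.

0.1054

Over the interval, μ = 1.6 × 2 = 3.2 (a fortnight = 2 weeks).
The sixth arrival falls in the interval iff at least 6 events occur there: P(S_6 ≤ t) = P(N ≥ 6) = 1 − P(N ≤ 5) ≈ 0.1054.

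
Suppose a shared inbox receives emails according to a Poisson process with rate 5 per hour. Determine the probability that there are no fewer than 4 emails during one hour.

With mean μ = 5 per hour,
P(N ≥ 4) = 1 − P(N ≤ 3) = 1 − Σ_{j=0}^{3} e^(−μ) μ^j/j! ≈ 0.7350.

0.7350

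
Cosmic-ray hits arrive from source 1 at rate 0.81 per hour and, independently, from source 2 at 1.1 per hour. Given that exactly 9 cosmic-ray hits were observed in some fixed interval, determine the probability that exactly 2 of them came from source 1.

Given the total, each event is independently from source 1 with probability p = λ_1/(λ_1+λ_2) = 0.81/1.91 ≈ 0.4241.
So K ~ Binomial(9, 0.81/1.91): P(K = 2) = C(9,2) · (0.81/1.91)^2 · (1.1/1.91)^7 ≈ 0.1361.

0.1361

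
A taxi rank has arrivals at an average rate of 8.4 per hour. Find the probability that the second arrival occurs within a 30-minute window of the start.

0.9220

Over the interval, μ = 8.4 × 0.5 = 4.2 (a 30-minute window = 0.5 hours).
The second arrival falls in the interval iff at least 2 events occur there: P(S_2 ≤ t) = P(N ≥ 2) = 1 − P(N ≤ 1) ≈ 0.9220.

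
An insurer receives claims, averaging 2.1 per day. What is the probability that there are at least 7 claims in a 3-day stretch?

0.4418

Over the interval, μ = 2.1 × 3 = 6.3 (a 3-day stretch = 3 days).
P(N ≥ 7) = 1 − P(N ≤ 6) = 1 − Σ_{j=0}^{6} e^(−μ) μ^j/j! ≈ 0.4418.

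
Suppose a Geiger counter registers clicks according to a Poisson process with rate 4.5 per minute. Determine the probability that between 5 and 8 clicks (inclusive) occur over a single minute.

0.4276

With mean μ = 4.5 per minute,
P(5 ≤ N ≤ 8) = Σ_{j=5}^{8} e^(−4.5) · 4.5^j/j! ≈ 0.4276.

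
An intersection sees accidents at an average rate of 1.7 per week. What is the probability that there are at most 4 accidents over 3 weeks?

Over the interval, μ = 1.7 × 3 = 5.1 (3 weeks).
P(N ≤ 4) = Σ_{j=0}^{4} e^(−μ) μ^j/j! ≈ 0.4231.

0.4231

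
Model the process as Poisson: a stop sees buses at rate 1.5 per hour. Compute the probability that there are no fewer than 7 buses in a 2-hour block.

Over the interval, μ = 1.5 × 2 = 3 (a 2-hour block = 2 hours).
P(N ≥ 7) = 1 − P(N ≤ 6) = 1 − Σ_{j=0}^{6} e^(−μ) μ^j/j! ≈ 0.0335.

0.0335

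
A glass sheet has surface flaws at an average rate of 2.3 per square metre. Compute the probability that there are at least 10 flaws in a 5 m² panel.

Over the interval, μ = 2.3 × 5 = 11.5 (a 5 m² panel = 5 square metres).
P(N ≥ 10) = 1 − P(N ≤ 9) = 1 − Σ_{j=0}^{9} e^(−μ) μ^j/j! ≈ 0.7112.

0.7112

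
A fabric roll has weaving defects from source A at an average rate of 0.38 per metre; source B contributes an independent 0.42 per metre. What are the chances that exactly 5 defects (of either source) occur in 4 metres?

Independent Poisson processes superpose: combined rate λ = 0.38 + 0.42 = 0.8 per metre.
Over the interval, μ = 0.8 × 4 = 3.2 (4 metres).
P(N = 5) = e^(−3.2) · 3.2^5/5! ≈ 0.1140.

0.1140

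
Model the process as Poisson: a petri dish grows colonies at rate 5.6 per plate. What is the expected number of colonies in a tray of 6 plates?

33.6

E[N] = λt = 5.6 × 6 = 33.6 (a tray of 6 plates = 6 plates).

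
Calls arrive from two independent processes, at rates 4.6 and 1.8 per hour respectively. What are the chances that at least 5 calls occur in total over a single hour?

0.7649

Independent Poisson processes superpose: combined rate λ = 4.6 + 1.8 = 6.4 per hour.
So μ = 6.4.
P(N ≥ 5) = 1 − P(N ≤ 4) ≈ 0.7649.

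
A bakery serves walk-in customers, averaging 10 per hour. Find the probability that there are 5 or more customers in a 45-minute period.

0.8679

Over the interval, μ = 10 × 0.75 = 7.5 (a 45-minute period = 0.75 hours).
P(N ≥ 5) = 1 − P(N ≤ 4) = 1 − Σ_{j=0}^{4} e^(−μ) μ^j/j! ≈ 0.8679.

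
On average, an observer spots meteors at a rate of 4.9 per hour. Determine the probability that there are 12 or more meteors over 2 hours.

0.2807

Over the interval, μ = 4.9 × 2 = 9.8 (2 hours).
P(N ≥ 12) = 1 − P(N ≤ 11) = 1 − Σ_{j=0}^{11} e^(−μ) μ^j/j! ≈ 0.2807.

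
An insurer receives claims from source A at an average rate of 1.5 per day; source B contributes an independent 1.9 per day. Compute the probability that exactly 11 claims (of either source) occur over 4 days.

0.0915

Independent Poisson processes superpose: combined rate λ = 1.5 + 1.9 = 3.4 per day.
Over the interval, μ = 3.4 × 4 = 13.6 (4 days).
P(N = 11) = e^(−13.6) · 13.6^11/11! ≈ 0.0915.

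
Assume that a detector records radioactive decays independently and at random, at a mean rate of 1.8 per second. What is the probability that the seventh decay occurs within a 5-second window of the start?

Over the interval, μ = 1.8 × 5 = 9 (a 5-second window = 5 seconds).
The seventh arrival falls in the interval iff at least 7 events occur there: P(S_7 ≤ t) = P(N ≥ 7) = 1 − P(N ≤ 6) ≈ 0.7932.

0.7932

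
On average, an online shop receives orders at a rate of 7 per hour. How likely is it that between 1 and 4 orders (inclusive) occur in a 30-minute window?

Over the interval, μ = 7 × 0.5 = 3.5 (a 30-minute window = 0.5 hours).
P(1 ≤ N ≤ 4) = Σ_{j=1}^{4} e^(−3.5) · 3.5^j/j! ≈ 0.6952.

0.6952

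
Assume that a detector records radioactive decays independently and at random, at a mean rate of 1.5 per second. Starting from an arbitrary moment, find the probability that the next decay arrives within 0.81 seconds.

Inter-arrival times are exponential with rate λ = 1.5 per second.
P(T ≤ 0.81) = 1 − e^(−λt) = 1 − e^(−1.5 × 0.81) = 1 − e^(−1.215) ≈ 0.7033.

0.7033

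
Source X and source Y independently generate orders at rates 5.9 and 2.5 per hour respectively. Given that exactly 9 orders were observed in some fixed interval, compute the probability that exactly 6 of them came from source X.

0.2659

Given the total, each event is independently from source X with probability p = λ_X/(λ_X+λ_Y) = 5.9/8.4 ≈ 0.7024.
So K ~ Binomial(9, 5.9/8.4): P(K = 6) = C(9,6) · (5.9/8.4)^6 · (2.5/8.4)^3 ≈ 0.2659.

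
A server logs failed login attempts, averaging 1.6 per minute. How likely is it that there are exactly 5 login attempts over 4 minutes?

0.1487

Over the interval, μ = 1.6 × 4 = 6.4 (4 minutes).
P(N = 5) = e^(−μ) μ^5/5! = e^(−6.4) · 6.4^5/120 ≈ 0.1487.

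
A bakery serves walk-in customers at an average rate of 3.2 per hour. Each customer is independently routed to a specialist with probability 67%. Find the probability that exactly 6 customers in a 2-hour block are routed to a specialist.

0.1186

Thinning: the customers that are routed to a specialist themselves form a Poisson process with rate 0.67 × 3.2 = 2.144 per hour.
Over the interval, μ = 2.144 × 2 = 4.288 (a 2-hour block = 2 hours).
P(N = 6) = e^(−4.288) · 4.288^6/6! ≈ 0.1186.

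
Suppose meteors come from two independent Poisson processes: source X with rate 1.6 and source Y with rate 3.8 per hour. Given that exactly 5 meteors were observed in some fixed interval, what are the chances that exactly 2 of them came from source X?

Given the total, each event is independently from source X with probability p = λ_X/(λ_X+λ_Y) = 1.6/5.4 ≈ 0.2963.
So K ~ Binomial(5, 1.6/5.4): P(K = 2) = C(5,2) · (1.6/5.4)^2 · (3.8/5.4)^3 ≈ 0.3059.

0.3059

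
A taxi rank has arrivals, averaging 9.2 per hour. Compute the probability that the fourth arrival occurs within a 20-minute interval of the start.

Over the interval, μ = 9.2 × 1/3 ≈ 3.06667 (a 20-minute interval = 1/3 hours).
The fourth arrival falls in the interval iff at least 4 events occur there: P(S_4 ≤ t) = P(N ≥ 4) = 1 − P(N ≤ 3) ≈ 0.3677.

0.3677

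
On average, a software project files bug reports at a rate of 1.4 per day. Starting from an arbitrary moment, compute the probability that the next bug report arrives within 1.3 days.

Inter-arrival times are exponential with rate λ = 1.4 per day.
P(T ≤ 1.3) = 1 − e^(−λt) = 1 − e^(−1.4 × 1.3) = 1 − e^(−1.82) ≈ 0.8380.

0.8380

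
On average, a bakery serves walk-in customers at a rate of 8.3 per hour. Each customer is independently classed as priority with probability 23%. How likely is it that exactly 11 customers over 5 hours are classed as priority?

Thinning: the customers that are classed as priority themselves form a Poisson process with rate 0.23 × 8.3 = 1.909 per hour.
Over the interval, μ = 1.909 × 5 = 9.545 (5 hours).
P(N = 11) = e^(−9.545) · 9.545^11/11! ≈ 0.1074.

0.1074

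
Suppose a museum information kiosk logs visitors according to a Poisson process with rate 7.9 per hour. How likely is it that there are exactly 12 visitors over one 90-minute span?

0.1143

Over the interval, μ = 7.9 × 1.5 = 11.85 (a 90-minute span = 1.5 hours).
P(N = 12) = e^(−μ) μ^12/12! = e^(−11.85) · 11.85^12/479001600 ≈ 0.1143.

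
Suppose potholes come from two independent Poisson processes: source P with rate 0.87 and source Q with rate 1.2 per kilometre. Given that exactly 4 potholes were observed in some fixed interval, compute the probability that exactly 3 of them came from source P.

0.1722

Given the total, each event is independently from source P with probability p = λ_P/(λ_P+λ_Q) = 0.87/2.07 ≈ 0.4203.
So K ~ Binomial(4, 0.87/2.07): P(K = 3) = C(4,3) · (0.87/2.07)^3 · (1.2/2.07)^1 ≈ 0.1722.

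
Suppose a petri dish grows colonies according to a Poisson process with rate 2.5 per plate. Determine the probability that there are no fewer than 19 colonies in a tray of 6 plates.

0.1805

Over the interval, μ = 2.5 × 6 = 15 (a tray of 6 plates = 6 plates).
P(N ≥ 19) = 1 − P(N ≤ 18) = 1 − Σ_{j=0}^{18} e^(−μ) μ^j/j! ≈ 0.1805.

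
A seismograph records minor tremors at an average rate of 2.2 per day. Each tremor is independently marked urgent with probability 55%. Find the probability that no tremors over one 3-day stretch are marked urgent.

0.0265

Thinning: the tremors that are marked urgent themselves form a Poisson process with rate 0.55 × 2.2 = 1.21 per day.
Over the interval, μ = 1.21 × 3 = 3.63 (a 3-day stretch = 3 days).
P(N = 0) = e^(−3.63) · 3.63^0/0! ≈ 0.0265.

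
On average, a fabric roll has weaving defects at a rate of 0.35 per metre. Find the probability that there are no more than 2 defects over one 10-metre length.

Over the interval, μ = 0.35 × 10 = 3.5 (a 10-metre length = 10 metres).
P(N ≤ 2) = Σ_{j=0}^{2} e^(−μ) μ^j/j! ≈ 0.3208.

0.3208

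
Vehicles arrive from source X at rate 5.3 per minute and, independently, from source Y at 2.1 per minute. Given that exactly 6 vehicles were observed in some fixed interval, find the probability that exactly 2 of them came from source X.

0.0499

Given the total, each event is independently from source X with probability p = λ_X/(λ_X+λ_Y) = 5.3/7.4 ≈ 0.7162.
So K ~ Binomial(6, 5.3/7.4): P(K = 2) = C(6,2) · (5.3/7.4)^2 · (2.1/7.4)^4 ≈ 0.0499.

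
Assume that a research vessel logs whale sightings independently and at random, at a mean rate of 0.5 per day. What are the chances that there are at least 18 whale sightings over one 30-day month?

Over the interval, μ = 0.5 × 30 = 15 (a 30-day month = 30 days).
P(N ≥ 18) = 1 − P(N ≤ 17) = 1 − Σ_{j=0}^{17} e^(−μ) μ^j/j! ≈ 0.2511.

0.2511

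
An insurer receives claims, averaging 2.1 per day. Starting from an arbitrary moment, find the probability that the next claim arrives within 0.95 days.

Inter-arrival times are exponential with rate λ = 2.1 per day.
P(T ≤ 0.95) = 1 − e^(−λt) = 1 − e^(−2.1 × 0.95) = 1 − e^(−1.995) ≈ 0.8640.

0.8640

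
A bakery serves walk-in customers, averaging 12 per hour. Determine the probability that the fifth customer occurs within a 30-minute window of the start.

0.7149

Over the interval, μ = 12 × 0.5 = 6 (a 30-minute window = 0.5 hours).
The fifth arrival falls in the interval iff at least 5 events occur there: P(S_5 ≤ t) = P(N ≥ 5) = 1 − P(N ≤ 4) ≈ 0.7149.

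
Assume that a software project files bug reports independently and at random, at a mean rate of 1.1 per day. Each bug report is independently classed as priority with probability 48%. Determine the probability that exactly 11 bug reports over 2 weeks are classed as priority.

0.0556

Thinning: the bug reports that are classed as priority themselves form a Poisson process with rate 0.48 × 1.1 = 0.528 per day.
Over the interval, μ = 0.528 × 14 = 7.392 (2 weeks = 14 days).
P(N = 11) = e^(−7.392) · 7.392^11/11! ≈ 0.0556.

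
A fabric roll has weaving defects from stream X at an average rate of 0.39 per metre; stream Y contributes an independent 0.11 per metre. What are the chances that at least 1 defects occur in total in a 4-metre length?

0.8647

Independent Poisson processes superpose: combined rate λ = 0.39 + 0.11 = 0.5 per metre.
Over the interval, μ = 0.5 × 4 = 2 (a 4-metre length = 4 metres).
P(N ≥ 1) = 1 − P(N ≤ 0) ≈ 0.8647.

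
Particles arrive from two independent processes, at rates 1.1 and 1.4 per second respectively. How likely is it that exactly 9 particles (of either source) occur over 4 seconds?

Independent Poisson processes superpose: combined rate λ = 1.1 + 1.4 = 2.5 per second.
Over the interval, μ = 2.5 × 4 = 10 (4 seconds).
P(N = 9) = e^(−10) · 10^9/9! ≈ 0.1251.

0.1251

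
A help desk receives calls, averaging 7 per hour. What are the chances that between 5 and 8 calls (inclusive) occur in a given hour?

0.5561

With mean μ = 7 per hour,
P(5 ≤ N ≤ 8) = Σ_{j=5}^{8} e^(−7) · 7^j/j! ≈ 0.5561.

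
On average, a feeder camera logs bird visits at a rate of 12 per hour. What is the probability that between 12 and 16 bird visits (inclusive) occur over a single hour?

With mean μ = 12 per hour,
P(12 ≤ N ≤ 16) = Σ_{j=12}^{16} e^(−12) · 12^j/j! ≈ 0.4371.

0.4371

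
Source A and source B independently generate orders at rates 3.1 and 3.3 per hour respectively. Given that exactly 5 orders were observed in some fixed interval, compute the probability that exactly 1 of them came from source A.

Given the total, each event is independently from source A with probability p = λ_A/(λ_A+λ_B) = 3.1/6.4 ≈ 0.4844.
So K ~ Binomial(5, 3.1/6.4): P(K = 1) = C(5,1) · (3.1/6.4)^1 · (3.3/6.4)^4 ≈ 0.1712.

0.1712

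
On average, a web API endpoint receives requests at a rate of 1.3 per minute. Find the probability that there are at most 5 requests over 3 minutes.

0.8006

Over the interval, μ = 1.3 × 3 = 3.9 (3 minutes).
P(N ≤ 5) = Σ_{j=0}^{5} e^(−μ) μ^j/j! ≈ 0.8006.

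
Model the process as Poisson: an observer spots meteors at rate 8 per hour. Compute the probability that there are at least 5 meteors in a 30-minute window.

0.3712

Over the interval, μ = 8 × 0.5 = 4 (a 30-minute window = 0.5 hours).
P(N ≥ 5) = 1 − P(N ≤ 4) = 1 − Σ_{j=0}^{4} e^(−μ) μ^j/j! ≈ 0.3712.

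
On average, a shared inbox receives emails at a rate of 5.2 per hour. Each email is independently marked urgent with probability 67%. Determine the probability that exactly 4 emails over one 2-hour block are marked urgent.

Thinning: the emails that are marked urgent themselves form a Poisson process with rate 0.67 × 5.2 = 3.484 per hour.
Over the interval, μ = 3.484 × 2 = 6.968 (a 2-hour block = 2 hours).
P(N = 4) = e^(−6.968) · 6.968^4/4! ≈ 0.0925.

0.0925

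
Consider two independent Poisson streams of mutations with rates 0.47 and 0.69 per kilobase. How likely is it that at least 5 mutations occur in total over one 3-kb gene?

Independent Poisson processes superpose: combined rate λ = 0.47 + 0.69 = 1.16 per kilobase.
Over the interval, μ = 1.16 × 3 = 3.48 (a 3-kb gene = 3 kilobases).
P(N ≥ 5) = 1 − P(N ≤ 4) ≈ 0.2708.

0.2708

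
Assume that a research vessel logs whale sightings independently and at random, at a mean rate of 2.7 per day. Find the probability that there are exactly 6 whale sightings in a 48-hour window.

Over the interval, μ = 2.7 × 2 = 5.4 (a 48-hour window = 2 days).
P(N = 6) = e^(−μ) μ^6/6! = e^(−5.4) · 5.4^6/720 ≈ 0.1555.

0.1555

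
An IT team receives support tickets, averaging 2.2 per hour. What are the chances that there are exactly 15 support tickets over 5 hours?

Over the interval, μ = 2.2 × 5 = 11 (5 hours).
P(N = 15) = e^(−μ) μ^15/15! = e^(−11) · 11^15/1307674368000 ≈ 0.0534.

0.0534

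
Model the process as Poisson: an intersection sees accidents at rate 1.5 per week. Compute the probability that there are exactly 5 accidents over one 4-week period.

0.1606

Over the interval, μ = 1.5 × 4 = 6 (a 4-week period = 4 weeks).
P(N = 5) = e^(−μ) μ^5/5! = e^(−6) · 6^5/120 ≈ 0.1606.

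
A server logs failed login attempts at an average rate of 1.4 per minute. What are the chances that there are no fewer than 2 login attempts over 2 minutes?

0.7689

Over the interval, μ = 1.4 × 2 = 2.8 (2 minutes).
P(N ≥ 2) = 1 − P(N ≤ 1) = 1 − Σ_{j=0}^{1} e^(−μ) μ^j/j! ≈ 0.7689.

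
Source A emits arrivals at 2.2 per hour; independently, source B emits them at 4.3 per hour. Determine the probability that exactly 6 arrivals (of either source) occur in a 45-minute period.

Independent Poisson processes superpose: combined rate λ = 2.2 + 4.3 = 6.5 per hour.
Over the interval, μ = 6.5 × 0.75 = 4.875 (a 45-minute period = 0.75 hours).
P(N = 6) = e^(−4.875) · 4.875^6/6! ≈ 0.1423.

0.1423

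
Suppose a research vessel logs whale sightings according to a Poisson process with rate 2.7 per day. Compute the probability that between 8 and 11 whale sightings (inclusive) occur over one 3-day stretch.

Over the interval, μ = 2.7 × 3 = 8.1 (a 3-day stretch = 3 days).
P(8 ≤ N ≤ 11) = Σ_{j=8}^{11} e^(−8.1) · 8.1^j/j! ≈ 0.4416.

0.4416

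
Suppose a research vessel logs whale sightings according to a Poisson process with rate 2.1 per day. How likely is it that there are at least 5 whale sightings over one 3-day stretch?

0.7531

Over the interval, μ = 2.1 × 3 = 6.3 (a 3-day stretch = 3 days).
P(N ≥ 5) = 1 − P(N ≤ 4) = 1 − Σ_{j=0}^{4} e^(−μ) μ^j/j! ≈ 0.7531.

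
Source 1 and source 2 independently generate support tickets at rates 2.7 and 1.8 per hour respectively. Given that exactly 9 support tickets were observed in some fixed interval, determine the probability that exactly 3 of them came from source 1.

0.0743

Given the total, each event is independently from source 1 with probability p = λ_1/(λ_1+λ_2) = 2.7/4.5 = 0.6000.
So K ~ Binomial(9, 2.7/4.5): P(K = 3) = C(9,3) · (2.7/4.5)^3 · (1.8/4.5)^6 ≈ 0.0743.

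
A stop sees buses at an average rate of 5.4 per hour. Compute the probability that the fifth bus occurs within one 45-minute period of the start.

Over the interval, μ = 5.4 × 0.75 = 4.05 (a 45-minute period = 0.75 hours).
The fifth arrival falls in the interval iff at least 5 events occur there: P(S_5 ≤ t) = P(N ≥ 5) = 1 − P(N ≤ 4) ≈ 0.3809.

0.3809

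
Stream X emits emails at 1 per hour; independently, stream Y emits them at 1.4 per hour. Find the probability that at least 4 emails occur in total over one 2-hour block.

Independent Poisson processes superpose: combined rate λ = 1 + 1.4 = 2.4 per hour.
Over the interval, μ = 2.4 × 2 = 4.8 (a 2-hour block = 2 hours).
P(N ≥ 4) = 1 − P(N ≤ 3) ≈ 0.7058.

0.7058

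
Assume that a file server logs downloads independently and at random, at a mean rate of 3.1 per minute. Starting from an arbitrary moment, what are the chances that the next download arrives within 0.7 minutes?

Inter-arrival times are exponential with rate λ = 3.1 per minute.
P(T ≤ 0.7) = 1 − e^(−λt) = 1 − e^(−3.1 × 0.7) = 1 − e^(−2.17) ≈ 0.8858.

0.8858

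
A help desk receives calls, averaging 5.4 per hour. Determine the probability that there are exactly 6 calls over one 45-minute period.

0.1068

Over the interval, μ = 5.4 × 0.75 = 4.05 (a 45-minute period = 0.75 hours).
P(N = 6) = e^(−μ) μ^6/6! = e^(−4.05) · 4.05^6/720 ≈ 0.1068.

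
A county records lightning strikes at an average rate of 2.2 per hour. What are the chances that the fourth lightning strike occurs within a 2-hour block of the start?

Over the interval, μ = 2.2 × 2 = 4.4 (a 2-hour block = 2 hours).
The fourth arrival falls in the interval iff at least 4 events occur there: P(S_4 ≤ t) = P(N ≥ 4) = 1 − P(N ≤ 3) ≈ 0.6406.

0.6406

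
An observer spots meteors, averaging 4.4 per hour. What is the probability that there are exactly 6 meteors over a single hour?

0.1237

With mean μ = 4.4 per hour,
P(N = 6) = e^(−μ) μ^6/6! = e^(−4.4) · 4.4^6/720 ≈ 0.1237.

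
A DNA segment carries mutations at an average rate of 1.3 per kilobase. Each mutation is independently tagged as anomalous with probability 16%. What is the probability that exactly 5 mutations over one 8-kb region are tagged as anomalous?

Thinning: the mutations that are tagged as anomalous themselves form a Poisson process with rate 0.16 × 1.3 = 0.208 per kilobase.
Over the interval, μ = 0.208 × 8 = 1.664 (an 8-kb region = 8 kilobases).
P(N = 5) = e^(−1.664) · 1.664^5/5! ≈ 0.0201.

0.0201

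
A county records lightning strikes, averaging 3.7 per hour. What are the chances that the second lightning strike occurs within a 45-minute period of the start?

0.7646

Over the interval, μ = 3.7 × 0.75 = 2.775 (a 45-minute period = 0.75 hours).
The second arrival falls in the interval iff at least 2 events occur there: P(S_2 ≤ t) = P(N ≥ 2) = 1 − P(N ≤ 1) ≈ 0.7646.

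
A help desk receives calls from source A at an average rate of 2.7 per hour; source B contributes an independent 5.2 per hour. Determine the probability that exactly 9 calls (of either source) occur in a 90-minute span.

Independent Poisson processes superpose: combined rate λ = 2.7 + 5.2 = 7.9 per hour.
Over the interval, μ = 7.9 × 1.5 = 11.85 (a 90-minute span = 1.5 hours).
P(N = 9) = e^(−11.85) · 11.85^9/9! ≈ 0.0906.

0.0906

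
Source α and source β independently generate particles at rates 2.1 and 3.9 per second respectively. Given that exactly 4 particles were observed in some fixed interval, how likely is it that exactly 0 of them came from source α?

0.1785

Given the total, each event is independently from source α with probability p = λ_α/(λ_α+λ_β) = 2.1/6 = 0.3500.
So K ~ Binomial(4, 2.1/6): P(K = 0) = C(4,0) · (2.1/6)^0 · (3.9/6)^4 ≈ 0.1785.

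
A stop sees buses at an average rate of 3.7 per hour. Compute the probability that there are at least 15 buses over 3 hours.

0.1533

Over the interval, μ = 3.7 × 3 = 11.1 (3 hours).
P(N ≥ 15) = 1 − P(N ≤ 14) = 1 − Σ_{j=0}^{14} e^(−μ) μ^j/j! ≈ 0.1533.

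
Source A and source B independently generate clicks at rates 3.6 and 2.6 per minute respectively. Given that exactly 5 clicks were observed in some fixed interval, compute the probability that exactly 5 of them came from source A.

0.0660

Given the total, each event is independently from source A with probability p = λ_A/(λ_A+λ_B) = 3.6/6.2 ≈ 0.5806.
So K ~ Binomial(5, 3.6/6.2): P(K = 5) = C(5,5) · (3.6/6.2)^5 · (2.6/6.2)^0 ≈ 0.0660.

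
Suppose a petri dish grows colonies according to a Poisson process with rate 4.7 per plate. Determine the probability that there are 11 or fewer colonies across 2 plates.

0.7626

Over the interval, μ = 4.7 × 2 = 9.4 (2 plates).
P(N ≤ 11) = Σ_{j=0}^{11} e^(−μ) μ^j/j! ≈ 0.7626.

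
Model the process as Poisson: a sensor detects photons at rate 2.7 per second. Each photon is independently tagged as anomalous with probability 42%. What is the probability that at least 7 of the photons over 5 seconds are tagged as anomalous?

0.3409

Thinning: the photons that are tagged as anomalous themselves form a Poisson process with rate 0.42 × 2.7 = 1.134 per second.
Over the interval, μ = 1.134 × 5 = 5.67 (5 seconds).
P(N ≥ 7) = 1 − P(N ≤ 6) ≈ 0.3409.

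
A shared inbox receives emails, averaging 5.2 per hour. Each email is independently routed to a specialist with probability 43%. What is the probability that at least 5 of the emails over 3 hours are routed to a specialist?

Thinning: the emails that are routed to a specialist themselves form a Poisson process with rate 0.43 × 5.2 = 2.236 per hour.
Over the interval, μ = 2.236 × 3 = 6.708 (3 hours).
P(N ≥ 5) = 1 − P(N ≤ 4) ≈ 0.7987.

0.7987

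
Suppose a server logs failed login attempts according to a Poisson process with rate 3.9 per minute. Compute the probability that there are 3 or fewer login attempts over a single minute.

With mean μ = 3.9 per minute,
P(N ≤ 3) = Σ_{j=0}^{3} e^(−μ) μ^j/j! ≈ 0.4532.

0.4532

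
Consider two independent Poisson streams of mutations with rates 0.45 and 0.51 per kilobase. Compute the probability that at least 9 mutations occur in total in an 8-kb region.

Independent Poisson processes superpose: combined rate λ = 0.45 + 0.51 = 0.96 per kilobase.
Over the interval, μ = 0.96 × 8 = 7.68 (an 8-kb region = 8 kilobases).
P(N ≥ 9) = 1 − P(N ≤ 8) ≈ 0.3629.

0.3629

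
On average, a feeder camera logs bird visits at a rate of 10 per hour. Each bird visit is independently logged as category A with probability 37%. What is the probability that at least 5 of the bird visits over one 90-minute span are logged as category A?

0.6502

Thinning: the bird visits that are logged as category A themselves form a Poisson process with rate 0.37 × 10 = 3.7 per hour.
Over the interval, μ = 3.7 × 1.5 = 5.55 (a 90-minute span = 1.5 hours).
P(N ≥ 5) = 1 − P(N ≤ 4) ≈ 0.6502.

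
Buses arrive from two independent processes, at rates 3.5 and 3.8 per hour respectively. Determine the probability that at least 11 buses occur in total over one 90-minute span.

Independent Poisson processes superpose: combined rate λ = 3.5 + 3.8 = 7.3 per hour.
Over the interval, μ = 7.3 × 1.5 = 10.95 (a 90-minute span = 1.5 hours).
P(N ≥ 11) = 1 − P(N ≤ 10) ≈ 0.5341.

0.5341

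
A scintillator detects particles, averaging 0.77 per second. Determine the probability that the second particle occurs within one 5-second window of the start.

Over the interval, μ = 0.77 × 5 = 3.85 (a 5-second window = 5 seconds).
The second arrival falls in the interval iff at least 2 events occur there: P(S_2 ≤ t) = P(N ≥ 2) = 1 − P(N ≤ 1) ≈ 0.8968.

0.8968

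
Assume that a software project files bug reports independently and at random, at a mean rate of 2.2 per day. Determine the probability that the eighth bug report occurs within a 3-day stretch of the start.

Over the interval, μ = 2.2 × 3 = 6.6 (a 3-day stretch = 3 days).
The eighth arrival falls in the interval iff at least 8 events occur there: P(S_8 ≤ t) = P(N ≥ 8) = 1 − P(N ≤ 7) ≈ 0.3419.

0.3419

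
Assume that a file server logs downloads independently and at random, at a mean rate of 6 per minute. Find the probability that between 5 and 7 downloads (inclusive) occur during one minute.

With mean μ = 6 per minute,
P(5 ≤ N ≤ 7) = Σ_{j=5}^{7} e^(−6) · 6^j/j! ≈ 0.4589.

0.4589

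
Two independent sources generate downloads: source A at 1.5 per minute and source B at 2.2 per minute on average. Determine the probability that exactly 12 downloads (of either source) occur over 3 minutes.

Independent Poisson processes superpose: combined rate λ = 1.5 + 2.2 = 3.7 per minute.
Over the interval, μ = 3.7 × 3 = 11.1 (3 minutes).
P(N = 12) = e^(−11.1) · 11.1^12/12! ≈ 0.1104.

0.1104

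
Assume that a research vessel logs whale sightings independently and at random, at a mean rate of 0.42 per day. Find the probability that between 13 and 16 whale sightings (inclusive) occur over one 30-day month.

0.3552

Over the interval, μ = 0.42 × 30 = 12.6 (a 30-day month = 30 days).
P(13 ≤ N ≤ 16) = Σ_{j=13}^{16} e^(−12.6) · 12.6^j/j! ≈ 0.3552.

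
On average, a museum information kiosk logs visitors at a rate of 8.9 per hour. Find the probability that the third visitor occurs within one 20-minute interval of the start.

0.5693

Over the interval, μ = 8.9 × 1/3 ≈ 2.96667 (a 20-minute interval = 1/3 hours).
The third arrival falls in the interval iff at least 3 events occur there: P(S_3 ≤ t) = P(N ≥ 3) = 1 − P(N ≤ 2) ≈ 0.5693.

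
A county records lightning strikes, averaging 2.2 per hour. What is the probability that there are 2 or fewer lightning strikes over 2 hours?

Over the interval, μ = 2.2 × 2 = 4.4 (2 hours).
P(N ≤ 2) = Σ_{j=0}^{2} e^(−μ) μ^j/j! ≈ 0.1851.

0.1851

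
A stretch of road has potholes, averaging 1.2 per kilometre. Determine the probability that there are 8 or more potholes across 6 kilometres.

0.4311

Over the interval, μ = 1.2 × 6 = 7.2 (6 kilometres).
P(N ≥ 8) = 1 − P(N ≤ 7) = 1 − Σ_{j=0}^{7} e^(−μ) μ^j/j! ≈ 0.4311.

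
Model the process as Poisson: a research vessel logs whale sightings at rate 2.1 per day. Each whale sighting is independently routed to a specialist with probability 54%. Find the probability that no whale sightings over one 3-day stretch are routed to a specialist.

0.0333

Thinning: the whale sightings that are routed to a specialist themselves form a Poisson process with rate 0.54 × 2.1 = 1.134 per day.
Over the interval, μ = 1.134 × 3 = 3.402 (a 3-day stretch = 3 days).
P(N = 0) = e^(−3.402) · 3.402^0/0! ≈ 0.0333.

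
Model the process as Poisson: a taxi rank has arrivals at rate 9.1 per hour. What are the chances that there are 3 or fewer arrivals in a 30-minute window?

0.3339

Over the interval, μ = 9.1 × 0.5 = 4.55 (a 30-minute window = 0.5 hours).
P(N ≤ 3) = Σ_{j=0}^{3} e^(−μ) μ^j/j! ≈ 0.3339.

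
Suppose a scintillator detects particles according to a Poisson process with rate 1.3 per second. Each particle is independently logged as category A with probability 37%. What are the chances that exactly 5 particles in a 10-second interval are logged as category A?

0.1748

Thinning: the particles that are logged as category A themselves form a Poisson process with rate 0.37 × 1.3 = 0.481 per second.
Over the interval, μ = 0.481 × 10 = 4.81 (a 10-second interval = 10 seconds).
P(N = 5) = e^(−4.81) · 4.81^5/5! ≈ 0.1748.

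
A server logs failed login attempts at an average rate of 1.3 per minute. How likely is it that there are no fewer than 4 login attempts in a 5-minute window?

Over the interval, μ = 1.3 × 5 = 6.5 (a 5-minute window = 5 minutes).
P(N ≥ 4) = 1 − P(N ≤ 3) = 1 − Σ_{j=0}^{3} e^(−μ) μ^j/j! ≈ 0.8882.

0.8882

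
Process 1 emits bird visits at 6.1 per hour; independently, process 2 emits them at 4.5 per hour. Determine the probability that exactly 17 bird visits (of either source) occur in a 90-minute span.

Independent Poisson processes superpose: combined rate λ = 6.1 + 4.5 = 10.6 per hour.
Over the interval, μ = 10.6 × 1.5 = 15.9 (a 90-minute span = 1.5 hours).
P(N = 17) = e^(−15.9) · 15.9^17/17! ≈ 0.0928.

0.0928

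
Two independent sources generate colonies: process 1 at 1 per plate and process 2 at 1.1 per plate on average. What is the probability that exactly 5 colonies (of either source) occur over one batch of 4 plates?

0.0784

Independent Poisson processes superpose: combined rate λ = 1 + 1.1 = 2.1 per plate.
Over the interval, μ = 2.1 × 4 = 8.4 (a batch of 4 plates = 4 plates).
P(N = 5) = e^(−8.4) · 8.4^5/5! ≈ 0.0784.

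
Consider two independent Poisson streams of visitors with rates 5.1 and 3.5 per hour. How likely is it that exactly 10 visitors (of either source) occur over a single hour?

0.1123

Independent Poisson processes superpose: combined rate λ = 5.1 + 3.5 = 8.6 per hour.
So μ = 8.6.
P(N = 10) = e^(−8.6) · 8.6^10/10! ≈ 0.1123.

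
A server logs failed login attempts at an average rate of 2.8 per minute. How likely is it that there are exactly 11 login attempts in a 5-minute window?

Over the interval, μ = 2.8 × 5 = 14 (a 5-minute window = 5 minutes).
P(N = 11) = e^(−μ) μ^11/11! = e^(−14) · 14^11/39916800 ≈ 0.0844.

0.0844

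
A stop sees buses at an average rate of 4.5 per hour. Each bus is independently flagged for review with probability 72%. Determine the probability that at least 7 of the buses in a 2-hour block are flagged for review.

Thinning: the buses that are flagged for review themselves form a Poisson process with rate 0.72 × 4.5 = 3.24 per hour.
Over the interval, μ = 3.24 × 2 = 6.48 (a 2-hour block = 2 hours).
P(N ≥ 7) = 1 − P(N ≤ 6) ≈ 0.4703.

0.4703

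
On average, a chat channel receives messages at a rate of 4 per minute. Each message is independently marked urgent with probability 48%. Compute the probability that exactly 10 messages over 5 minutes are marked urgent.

0.1241

Thinning: the messages that are marked urgent themselves form a Poisson process with rate 0.48 × 4 = 1.92 per minute.
Over the interval, μ = 1.92 × 5 = 9.6 (5 minutes).
P(N = 10) = e^(−9.6) · 9.6^10/10! ≈ 0.1241.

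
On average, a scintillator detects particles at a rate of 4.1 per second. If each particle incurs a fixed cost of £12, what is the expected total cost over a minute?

E[N] = 4.1 × 60 = 246 (a minute = 60 seconds); E[cost] = 246 × £12 = £2952.

£2952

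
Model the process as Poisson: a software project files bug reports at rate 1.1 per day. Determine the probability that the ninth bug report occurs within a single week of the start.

Over the interval, μ = 1.1 × 7 = 7.7 (a week = 7 days).
The ninth arrival falls in the interval iff at least 9 events occur there: P(S_9 ≤ t) = P(N ≥ 9) = 1 − P(N ≤ 8) ≈ 0.3657.

0.3657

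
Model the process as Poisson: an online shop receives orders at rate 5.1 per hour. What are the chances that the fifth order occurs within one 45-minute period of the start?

Over the interval, μ = 5.1 × 0.75 = 3.825 (a 45-minute period = 0.75 hours).
The fifth arrival falls in the interval iff at least 5 events occur there: P(S_5 ≤ t) = P(N ≥ 5) = 1 − P(N ≤ 4) ≈ 0.3370.

0.3370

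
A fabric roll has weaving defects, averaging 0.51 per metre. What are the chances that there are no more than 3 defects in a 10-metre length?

Over the interval, μ = 0.51 × 10 = 5.1 (a 10-metre length = 10 metres).
P(N ≤ 3) = Σ_{j=0}^{3} e^(−μ) μ^j/j! ≈ 0.2513.

0.2513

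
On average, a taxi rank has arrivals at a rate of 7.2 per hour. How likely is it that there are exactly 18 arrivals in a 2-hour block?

0.0617

Over the interval, μ = 7.2 × 2 = 14.4 (a 2-hour block = 2 hours).
P(N = 18) = e^(−μ) μ^18/18! = e^(−14.4) · 14.4^18/6402373705728000 ≈ 0.0617.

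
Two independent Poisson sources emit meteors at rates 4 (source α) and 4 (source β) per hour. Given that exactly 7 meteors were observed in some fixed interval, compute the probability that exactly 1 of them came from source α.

0.0547

Given the total, each event is independently from source α with probability p = λ_α/(λ_α+λ_β) = 4/8 = 0.5000.
So K ~ Binomial(7, 4/8): P(K = 1) = C(7,1) · (4/8)^1 · (4/8)^6 ≈ 0.0547.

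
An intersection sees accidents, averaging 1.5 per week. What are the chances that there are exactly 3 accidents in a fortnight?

0.2240

Over the interval, μ = 1.5 × 2 = 3 (a fortnight = 2 weeks).
P(N = 3) = e^(−μ) μ^3/3! = e^(−3) · 3^3/6 ≈ 0.2240.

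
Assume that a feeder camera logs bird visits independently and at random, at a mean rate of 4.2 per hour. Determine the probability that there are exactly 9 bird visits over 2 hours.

0.1290

Over the interval, μ = 4.2 × 2 = 8.4 (2 hours).
P(N = 9) = e^(−μ) μ^9/9! = e^(−8.4) · 8.4^9/362880 ≈ 0.1290.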